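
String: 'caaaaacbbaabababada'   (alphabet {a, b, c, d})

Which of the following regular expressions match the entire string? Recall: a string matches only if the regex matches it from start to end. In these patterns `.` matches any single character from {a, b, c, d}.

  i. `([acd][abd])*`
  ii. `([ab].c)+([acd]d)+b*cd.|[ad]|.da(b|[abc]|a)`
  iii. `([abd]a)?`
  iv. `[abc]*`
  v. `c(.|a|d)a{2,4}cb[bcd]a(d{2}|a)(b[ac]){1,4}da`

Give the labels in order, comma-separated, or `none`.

v

i → no match
ii → no match
iii → no match
iv → no match
v → match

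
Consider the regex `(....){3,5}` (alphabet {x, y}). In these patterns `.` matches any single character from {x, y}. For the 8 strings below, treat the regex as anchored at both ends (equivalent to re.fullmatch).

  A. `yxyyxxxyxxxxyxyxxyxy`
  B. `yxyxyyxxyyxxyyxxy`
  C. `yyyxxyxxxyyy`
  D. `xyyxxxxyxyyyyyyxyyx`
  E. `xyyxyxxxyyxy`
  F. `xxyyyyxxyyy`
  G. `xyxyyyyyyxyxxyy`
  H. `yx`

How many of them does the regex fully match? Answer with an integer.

3

A → match
B → no match
C → match
D → no match
E → match
F → no match
G → no match
H → no match
Total matched: 3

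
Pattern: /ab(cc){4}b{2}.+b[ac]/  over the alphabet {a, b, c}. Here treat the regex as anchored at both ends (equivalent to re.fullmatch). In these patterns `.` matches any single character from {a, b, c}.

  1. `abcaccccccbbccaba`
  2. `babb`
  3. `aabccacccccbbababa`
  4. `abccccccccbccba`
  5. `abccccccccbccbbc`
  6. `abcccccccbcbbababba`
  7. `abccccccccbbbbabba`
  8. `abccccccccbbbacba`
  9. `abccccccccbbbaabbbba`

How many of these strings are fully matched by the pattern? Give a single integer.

1 → no match — must start with `abcc`
2 → no match — must start with `abcc`
3 → no match — must start with `abcc`
4 → no match
5 → no match
6 → no match
7 → match
8 → match
9 → match
Total matched: 3

3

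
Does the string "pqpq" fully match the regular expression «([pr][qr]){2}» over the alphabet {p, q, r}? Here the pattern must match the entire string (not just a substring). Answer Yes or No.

Yes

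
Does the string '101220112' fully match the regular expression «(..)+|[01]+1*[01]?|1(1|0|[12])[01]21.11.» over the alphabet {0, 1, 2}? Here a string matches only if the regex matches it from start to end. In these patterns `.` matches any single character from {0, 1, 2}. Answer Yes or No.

No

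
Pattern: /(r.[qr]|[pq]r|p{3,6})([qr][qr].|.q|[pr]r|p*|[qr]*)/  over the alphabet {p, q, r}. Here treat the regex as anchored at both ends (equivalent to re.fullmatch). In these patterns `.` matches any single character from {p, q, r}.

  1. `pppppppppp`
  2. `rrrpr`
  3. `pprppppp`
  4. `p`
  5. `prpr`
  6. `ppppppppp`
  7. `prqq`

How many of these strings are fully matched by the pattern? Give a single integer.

5

1. `pppppppppp` → match
2. `rrrpr` → match
3. `pprppppp` → no match
4. `p` → no match
5. `prpr` → match
6. `ppppppppp` → match
7. `prqq` → match
Total matched: 5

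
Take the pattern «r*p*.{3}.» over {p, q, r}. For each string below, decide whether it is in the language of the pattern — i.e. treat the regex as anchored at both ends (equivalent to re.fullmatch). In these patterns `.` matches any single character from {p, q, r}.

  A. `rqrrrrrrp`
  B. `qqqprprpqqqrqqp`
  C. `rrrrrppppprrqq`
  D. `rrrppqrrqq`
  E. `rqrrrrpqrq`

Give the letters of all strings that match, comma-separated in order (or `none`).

A. `rqrrrrrrp` → no match
B → no match
C → match
D. `rrrppqrrqq` → no match
E. `rqrrrrpqrq` → no match

C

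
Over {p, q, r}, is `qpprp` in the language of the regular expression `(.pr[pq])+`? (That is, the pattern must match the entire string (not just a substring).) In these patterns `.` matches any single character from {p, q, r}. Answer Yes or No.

No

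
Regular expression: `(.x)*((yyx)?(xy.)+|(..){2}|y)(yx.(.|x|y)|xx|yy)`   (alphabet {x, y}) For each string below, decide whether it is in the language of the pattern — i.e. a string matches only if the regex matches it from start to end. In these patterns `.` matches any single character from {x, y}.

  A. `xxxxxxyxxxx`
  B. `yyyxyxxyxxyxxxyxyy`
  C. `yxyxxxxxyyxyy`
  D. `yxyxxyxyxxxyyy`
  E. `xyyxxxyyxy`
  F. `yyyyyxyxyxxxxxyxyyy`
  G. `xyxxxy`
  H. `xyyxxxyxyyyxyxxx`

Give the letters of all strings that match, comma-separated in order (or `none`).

A → no match
B → no match
C → match
D → no match
E → no match
F → no match
G → no match
H → no match

C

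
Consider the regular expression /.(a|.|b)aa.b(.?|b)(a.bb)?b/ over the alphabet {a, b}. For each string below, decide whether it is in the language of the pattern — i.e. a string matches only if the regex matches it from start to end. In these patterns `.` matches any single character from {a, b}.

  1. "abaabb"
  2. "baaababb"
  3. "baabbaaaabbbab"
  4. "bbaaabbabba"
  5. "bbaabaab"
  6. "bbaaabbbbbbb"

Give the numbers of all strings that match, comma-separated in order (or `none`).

none

1 → no match
2 → no match
3 → no match
4 → no match — must end with "b"
5 → no match
6 → no match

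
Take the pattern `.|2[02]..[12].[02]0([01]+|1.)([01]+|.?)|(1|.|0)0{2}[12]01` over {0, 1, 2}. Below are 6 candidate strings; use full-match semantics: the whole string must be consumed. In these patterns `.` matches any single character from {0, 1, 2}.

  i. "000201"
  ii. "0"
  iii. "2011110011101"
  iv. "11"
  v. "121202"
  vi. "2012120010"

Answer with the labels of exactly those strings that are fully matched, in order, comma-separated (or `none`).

i, ii, iii, vi

i → match
ii → match
iii → match
iv → no match
v → no match
vi → match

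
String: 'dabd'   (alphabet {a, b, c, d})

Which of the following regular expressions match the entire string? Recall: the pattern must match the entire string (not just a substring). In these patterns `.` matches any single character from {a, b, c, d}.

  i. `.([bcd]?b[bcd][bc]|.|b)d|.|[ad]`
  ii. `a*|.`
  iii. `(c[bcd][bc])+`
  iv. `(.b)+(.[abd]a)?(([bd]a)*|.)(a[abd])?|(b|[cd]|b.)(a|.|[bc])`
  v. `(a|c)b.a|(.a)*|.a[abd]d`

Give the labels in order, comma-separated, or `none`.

i → no match
ii → no match
iii → no match — must start with 'c'
iv → no match
v → match

v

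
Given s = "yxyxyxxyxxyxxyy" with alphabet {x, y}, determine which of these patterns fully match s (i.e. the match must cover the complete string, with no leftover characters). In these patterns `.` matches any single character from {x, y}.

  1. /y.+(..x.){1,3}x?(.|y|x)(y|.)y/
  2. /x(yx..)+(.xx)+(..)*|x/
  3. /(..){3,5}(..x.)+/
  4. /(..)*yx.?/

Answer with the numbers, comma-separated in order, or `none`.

1 → match
2 → no match
3 → no match
4 → no match

1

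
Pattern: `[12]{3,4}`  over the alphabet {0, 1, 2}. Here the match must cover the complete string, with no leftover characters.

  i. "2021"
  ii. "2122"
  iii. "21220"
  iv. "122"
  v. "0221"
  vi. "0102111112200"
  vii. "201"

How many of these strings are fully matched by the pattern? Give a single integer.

2

i → no match
ii → match
iii → no match
iv → match
v → no match
vi → no match
vii → no match
Total matched: 2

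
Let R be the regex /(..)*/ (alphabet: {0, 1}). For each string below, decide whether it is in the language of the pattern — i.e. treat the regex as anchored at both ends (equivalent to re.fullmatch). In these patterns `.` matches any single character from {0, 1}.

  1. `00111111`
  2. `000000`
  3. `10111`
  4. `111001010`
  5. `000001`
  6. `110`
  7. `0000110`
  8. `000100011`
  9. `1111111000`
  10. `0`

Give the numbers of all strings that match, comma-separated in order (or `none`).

1 → match
2 → match
3 → no match
4 → no match
5 → match
6 → no match
7 → no match
8 → no match
9 → match
10 → no match

1, 2, 5, 9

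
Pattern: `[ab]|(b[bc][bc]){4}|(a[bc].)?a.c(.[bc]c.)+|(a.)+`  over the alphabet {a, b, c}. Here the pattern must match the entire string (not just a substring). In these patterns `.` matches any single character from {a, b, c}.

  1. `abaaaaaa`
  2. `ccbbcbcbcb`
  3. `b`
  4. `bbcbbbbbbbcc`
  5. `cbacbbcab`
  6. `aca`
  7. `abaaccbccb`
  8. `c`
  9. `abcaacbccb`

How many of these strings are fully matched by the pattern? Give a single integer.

1 → match
2 → no match
3 → match
4 → match
5 → no match
6 → no match
7 → match
8 → no match
9 → match
Total matched: 5

5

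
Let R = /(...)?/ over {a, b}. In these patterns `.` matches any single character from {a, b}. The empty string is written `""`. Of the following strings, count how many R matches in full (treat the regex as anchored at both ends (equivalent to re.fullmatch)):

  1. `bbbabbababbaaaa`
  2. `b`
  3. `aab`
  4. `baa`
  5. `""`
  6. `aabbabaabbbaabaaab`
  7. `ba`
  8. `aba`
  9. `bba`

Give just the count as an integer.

5

1 → no match
2. `b` → no match
3. `aab` → match
4. `baa` → match
5. `""` → match
6 → no match
7. `ba` → no match
8. `aba` → match
9. `bba` → match
Total matched: 5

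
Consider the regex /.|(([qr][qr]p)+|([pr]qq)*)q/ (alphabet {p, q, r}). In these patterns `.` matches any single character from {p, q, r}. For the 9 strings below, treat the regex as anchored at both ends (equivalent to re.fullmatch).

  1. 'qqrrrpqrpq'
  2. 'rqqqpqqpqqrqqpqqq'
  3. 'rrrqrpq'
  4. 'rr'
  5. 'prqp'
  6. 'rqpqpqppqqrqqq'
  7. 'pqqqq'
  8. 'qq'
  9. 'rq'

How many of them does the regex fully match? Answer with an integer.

0

1. 'qqrrrpqrpq' → no match
2 → no match
3. 'rrrqrpq' → no match
4. 'rr' → no match
5. 'prqp' → no match
6 → no match
7. 'pqqqq' → no match
8. 'qq' → no match
9. 'rq' → no match
Total matched: 0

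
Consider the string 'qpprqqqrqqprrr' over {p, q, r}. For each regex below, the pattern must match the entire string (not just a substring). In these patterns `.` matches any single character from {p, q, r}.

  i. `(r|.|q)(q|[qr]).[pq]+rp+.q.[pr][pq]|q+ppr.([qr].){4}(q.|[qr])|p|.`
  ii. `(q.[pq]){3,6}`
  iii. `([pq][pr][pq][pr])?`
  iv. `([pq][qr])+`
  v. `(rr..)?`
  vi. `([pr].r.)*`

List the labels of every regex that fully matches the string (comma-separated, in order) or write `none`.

i

i → match
ii → no match
iii → no match
iv → no match
v → no match
vi → no match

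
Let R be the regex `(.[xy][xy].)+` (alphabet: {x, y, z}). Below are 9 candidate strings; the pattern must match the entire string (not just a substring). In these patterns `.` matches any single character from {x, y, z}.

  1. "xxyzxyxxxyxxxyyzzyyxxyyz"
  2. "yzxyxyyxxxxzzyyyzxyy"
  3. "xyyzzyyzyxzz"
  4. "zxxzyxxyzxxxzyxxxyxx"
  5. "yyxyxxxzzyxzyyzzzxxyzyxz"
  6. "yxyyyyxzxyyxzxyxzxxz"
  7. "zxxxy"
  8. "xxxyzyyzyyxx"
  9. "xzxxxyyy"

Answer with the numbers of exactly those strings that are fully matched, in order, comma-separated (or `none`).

1, 4, 6, 8

1 → match
2 → no match
3 → no match
4 → match
5 → no match
6 → match
7 → no match
8 → match
9 → no match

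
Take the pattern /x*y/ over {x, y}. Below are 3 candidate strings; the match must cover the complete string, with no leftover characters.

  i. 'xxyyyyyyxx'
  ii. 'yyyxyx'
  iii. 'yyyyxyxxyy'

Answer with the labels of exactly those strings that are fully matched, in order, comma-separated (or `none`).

i → no match — must end with 'y'
ii → no match — must end with 'y'
iii → no match

none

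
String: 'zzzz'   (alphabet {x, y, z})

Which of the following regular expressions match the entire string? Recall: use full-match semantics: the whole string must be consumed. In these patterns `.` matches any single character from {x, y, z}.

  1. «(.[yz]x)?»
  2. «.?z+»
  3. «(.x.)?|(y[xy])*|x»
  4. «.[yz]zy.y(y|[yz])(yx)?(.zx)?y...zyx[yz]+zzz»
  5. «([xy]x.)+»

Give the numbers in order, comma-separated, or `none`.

1 → no match
2 → match
3 → no match
4 → no match
5 → no match

2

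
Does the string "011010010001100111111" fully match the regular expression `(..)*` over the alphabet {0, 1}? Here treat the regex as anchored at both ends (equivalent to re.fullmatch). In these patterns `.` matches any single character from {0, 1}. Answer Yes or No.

No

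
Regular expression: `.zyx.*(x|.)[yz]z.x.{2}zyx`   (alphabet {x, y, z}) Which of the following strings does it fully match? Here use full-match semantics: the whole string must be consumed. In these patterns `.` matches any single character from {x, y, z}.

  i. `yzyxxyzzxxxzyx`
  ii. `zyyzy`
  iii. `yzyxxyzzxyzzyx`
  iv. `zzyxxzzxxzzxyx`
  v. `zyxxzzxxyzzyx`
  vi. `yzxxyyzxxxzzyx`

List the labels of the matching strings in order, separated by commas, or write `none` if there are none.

i, iii

i → match
ii → no match — must end with `zyx`
iii → match
iv → no match — must end with `zyx`
v → no match
vi → no match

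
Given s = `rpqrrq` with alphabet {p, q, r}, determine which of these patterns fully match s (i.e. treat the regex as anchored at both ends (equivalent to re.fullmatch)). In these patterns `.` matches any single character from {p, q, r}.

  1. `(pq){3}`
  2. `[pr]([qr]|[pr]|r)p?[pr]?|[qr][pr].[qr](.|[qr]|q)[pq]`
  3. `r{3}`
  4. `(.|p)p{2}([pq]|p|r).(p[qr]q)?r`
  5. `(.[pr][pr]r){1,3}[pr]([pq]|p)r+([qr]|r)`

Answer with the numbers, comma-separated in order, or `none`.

1 → no match — must start with `pq`
2 → match
3 → no match — must end with `r`
4 → no match — must end with `r`
5 → no match

2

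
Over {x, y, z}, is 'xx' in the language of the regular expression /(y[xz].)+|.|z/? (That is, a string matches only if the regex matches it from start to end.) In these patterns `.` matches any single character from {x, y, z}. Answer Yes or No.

No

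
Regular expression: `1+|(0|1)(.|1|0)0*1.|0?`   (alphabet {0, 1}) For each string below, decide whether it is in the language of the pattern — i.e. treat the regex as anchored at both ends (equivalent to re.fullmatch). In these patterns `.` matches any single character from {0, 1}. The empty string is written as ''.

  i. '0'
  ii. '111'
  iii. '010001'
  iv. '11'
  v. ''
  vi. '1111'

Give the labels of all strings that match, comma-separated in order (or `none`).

i, ii, iv, v, vi

i → match
ii → match
iii → no match
iv → match
v → match
vi → match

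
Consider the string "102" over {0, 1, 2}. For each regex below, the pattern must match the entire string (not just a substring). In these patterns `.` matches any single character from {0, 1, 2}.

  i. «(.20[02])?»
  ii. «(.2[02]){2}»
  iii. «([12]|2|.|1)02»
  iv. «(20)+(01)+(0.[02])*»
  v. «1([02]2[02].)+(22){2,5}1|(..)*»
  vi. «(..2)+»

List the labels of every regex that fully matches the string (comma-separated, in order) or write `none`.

iii, vi

i → no match
ii → no match
iii → match
iv → no match — must start with "20"
v → no match
vi → match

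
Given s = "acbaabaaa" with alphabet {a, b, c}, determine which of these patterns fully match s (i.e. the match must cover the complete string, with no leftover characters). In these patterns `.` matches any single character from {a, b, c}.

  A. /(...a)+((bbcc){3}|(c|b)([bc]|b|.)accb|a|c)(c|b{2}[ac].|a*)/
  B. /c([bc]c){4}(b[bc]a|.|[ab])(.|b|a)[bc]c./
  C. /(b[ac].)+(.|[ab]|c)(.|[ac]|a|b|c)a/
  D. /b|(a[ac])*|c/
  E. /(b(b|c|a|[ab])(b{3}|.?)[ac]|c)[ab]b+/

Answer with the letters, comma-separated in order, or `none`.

A

A → match
B → no match — must start with "c"
C → no match — must start with "b"
D → no match
E → no match — must end with "b"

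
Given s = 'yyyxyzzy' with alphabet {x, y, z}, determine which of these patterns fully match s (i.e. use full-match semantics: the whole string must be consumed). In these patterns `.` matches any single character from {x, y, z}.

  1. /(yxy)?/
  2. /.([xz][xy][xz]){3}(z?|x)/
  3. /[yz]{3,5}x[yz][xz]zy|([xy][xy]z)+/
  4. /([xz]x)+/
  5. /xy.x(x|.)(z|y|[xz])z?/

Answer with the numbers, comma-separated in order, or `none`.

3

1 → no match
2 → no match
3 → match
4 → no match — must end with 'x'
5 → no match — must start with 'xy'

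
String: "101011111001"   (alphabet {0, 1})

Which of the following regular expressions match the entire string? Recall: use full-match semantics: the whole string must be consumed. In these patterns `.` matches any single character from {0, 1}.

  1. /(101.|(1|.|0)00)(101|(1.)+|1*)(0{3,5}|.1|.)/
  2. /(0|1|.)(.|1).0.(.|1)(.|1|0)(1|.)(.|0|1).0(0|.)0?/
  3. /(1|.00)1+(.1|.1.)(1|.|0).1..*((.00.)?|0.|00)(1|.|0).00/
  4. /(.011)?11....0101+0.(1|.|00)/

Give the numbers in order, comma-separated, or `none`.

1, 2

1 → match
2 → match
3 → no match — must end with "00"
4 → no match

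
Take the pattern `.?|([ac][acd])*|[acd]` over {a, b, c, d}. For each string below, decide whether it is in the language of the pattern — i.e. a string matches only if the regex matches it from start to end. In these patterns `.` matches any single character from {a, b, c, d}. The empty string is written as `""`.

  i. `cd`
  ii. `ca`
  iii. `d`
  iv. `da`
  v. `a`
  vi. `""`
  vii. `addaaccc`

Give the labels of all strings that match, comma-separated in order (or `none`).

i, ii, iii, v, vi

i → match
ii → match
iii → match
iv → no match
v → match
vi → match
vii → no match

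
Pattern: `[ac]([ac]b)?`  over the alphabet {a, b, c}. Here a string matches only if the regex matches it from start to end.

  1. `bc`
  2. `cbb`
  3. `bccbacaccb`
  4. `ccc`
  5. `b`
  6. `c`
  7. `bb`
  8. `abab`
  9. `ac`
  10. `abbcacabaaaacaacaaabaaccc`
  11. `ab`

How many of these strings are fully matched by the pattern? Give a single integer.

1 → no match
2 → no match
3 → no match
4 → no match
5 → no match
6 → match
7 → no match
8 → no match
9 → no match
10 → no match
11 → no match
Total matched: 1

1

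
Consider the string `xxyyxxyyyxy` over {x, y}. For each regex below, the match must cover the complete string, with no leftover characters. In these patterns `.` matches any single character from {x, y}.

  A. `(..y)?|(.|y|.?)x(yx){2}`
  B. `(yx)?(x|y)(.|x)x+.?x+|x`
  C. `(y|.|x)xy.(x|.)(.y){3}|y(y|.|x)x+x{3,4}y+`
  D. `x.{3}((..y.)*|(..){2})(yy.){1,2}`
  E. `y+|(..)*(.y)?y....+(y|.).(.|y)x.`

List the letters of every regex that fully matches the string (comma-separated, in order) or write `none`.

C

A → no match
B → no match — must end with `x`
C → match
D → no match
E → no match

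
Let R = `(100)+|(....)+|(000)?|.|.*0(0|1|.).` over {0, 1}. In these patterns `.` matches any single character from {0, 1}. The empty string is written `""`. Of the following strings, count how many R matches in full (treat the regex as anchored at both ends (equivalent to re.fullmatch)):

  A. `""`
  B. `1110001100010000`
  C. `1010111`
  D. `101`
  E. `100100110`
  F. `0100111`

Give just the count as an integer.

2

A → match
B → match
C → no match
D → no match
E → no match
F → no match
Total matched: 2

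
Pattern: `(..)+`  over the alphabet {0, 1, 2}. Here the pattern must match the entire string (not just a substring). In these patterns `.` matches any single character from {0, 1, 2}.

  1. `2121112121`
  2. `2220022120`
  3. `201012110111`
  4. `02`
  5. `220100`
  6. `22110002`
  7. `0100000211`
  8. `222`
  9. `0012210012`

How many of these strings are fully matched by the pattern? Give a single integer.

1 → match
2 → match
3 → match
4 → match
5 → match
6 → match
7 → match
8 → no match
9 → match
Total matched: 8

8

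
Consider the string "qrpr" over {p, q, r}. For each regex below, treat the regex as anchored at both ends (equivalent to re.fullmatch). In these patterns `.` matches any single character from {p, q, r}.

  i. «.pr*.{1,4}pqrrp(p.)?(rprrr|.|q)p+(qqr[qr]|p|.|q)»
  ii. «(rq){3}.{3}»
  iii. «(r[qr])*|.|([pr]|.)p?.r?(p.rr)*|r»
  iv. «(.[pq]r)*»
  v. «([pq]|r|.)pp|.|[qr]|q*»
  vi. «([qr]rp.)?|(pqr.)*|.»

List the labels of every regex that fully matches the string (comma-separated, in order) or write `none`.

vi

i → no match
ii → no match — must start with "rq"
iii → no match
iv → no match
v → no match
vi → match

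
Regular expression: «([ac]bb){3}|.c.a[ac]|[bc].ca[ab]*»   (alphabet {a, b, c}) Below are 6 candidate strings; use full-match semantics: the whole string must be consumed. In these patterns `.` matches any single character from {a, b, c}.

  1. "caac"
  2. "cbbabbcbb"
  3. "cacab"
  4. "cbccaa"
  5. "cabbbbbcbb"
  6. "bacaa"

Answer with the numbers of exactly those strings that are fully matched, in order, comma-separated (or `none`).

2, 3, 6

1. "caac" → no match
2. "cbbabbcbb" → match
3. "cacab" → match
4. "cbccaa" → no match
5. "cabbbbbcbb" → no match
6. "bacaa" → match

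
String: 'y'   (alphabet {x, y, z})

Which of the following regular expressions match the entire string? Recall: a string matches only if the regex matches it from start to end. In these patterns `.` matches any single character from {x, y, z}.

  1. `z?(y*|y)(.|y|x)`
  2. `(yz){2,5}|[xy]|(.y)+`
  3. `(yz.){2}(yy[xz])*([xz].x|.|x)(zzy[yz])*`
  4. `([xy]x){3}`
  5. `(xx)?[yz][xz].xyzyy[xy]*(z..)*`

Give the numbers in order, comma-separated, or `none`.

1, 2

1 → match
2 → match
3 → no match — must start with 'yz'
4 → no match — must end with 'x'
5 → no match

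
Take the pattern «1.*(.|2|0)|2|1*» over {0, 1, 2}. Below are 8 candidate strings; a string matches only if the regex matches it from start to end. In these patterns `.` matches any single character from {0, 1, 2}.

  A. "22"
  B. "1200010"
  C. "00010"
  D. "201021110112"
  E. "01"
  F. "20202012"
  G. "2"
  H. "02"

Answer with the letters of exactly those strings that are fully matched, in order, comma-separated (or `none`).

B, G

A → no match
B → match
C → no match
D → no match
E → no match
F → no match
G → match
H → no match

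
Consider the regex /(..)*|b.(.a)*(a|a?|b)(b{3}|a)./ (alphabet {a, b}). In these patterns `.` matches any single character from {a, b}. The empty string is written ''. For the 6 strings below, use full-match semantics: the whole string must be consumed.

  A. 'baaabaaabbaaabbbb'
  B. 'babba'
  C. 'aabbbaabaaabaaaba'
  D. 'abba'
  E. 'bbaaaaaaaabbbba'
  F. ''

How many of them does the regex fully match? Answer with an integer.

A → no match
B → no match
C → no match
D → match
E → match
F → match
Total matched: 3

3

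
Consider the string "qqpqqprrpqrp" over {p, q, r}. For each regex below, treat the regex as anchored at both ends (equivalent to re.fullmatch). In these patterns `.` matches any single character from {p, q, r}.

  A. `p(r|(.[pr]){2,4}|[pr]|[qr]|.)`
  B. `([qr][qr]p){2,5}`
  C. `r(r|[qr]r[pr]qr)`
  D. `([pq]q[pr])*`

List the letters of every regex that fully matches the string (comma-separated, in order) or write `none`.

A → no match — must start with "p"
B → match
C → no match — must start with "r"
D → no match

B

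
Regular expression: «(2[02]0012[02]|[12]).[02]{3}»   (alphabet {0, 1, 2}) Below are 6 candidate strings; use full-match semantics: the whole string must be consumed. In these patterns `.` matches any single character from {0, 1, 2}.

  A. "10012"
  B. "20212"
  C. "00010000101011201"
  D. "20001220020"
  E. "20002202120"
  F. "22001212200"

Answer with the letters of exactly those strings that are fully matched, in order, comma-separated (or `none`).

D

A → no match
B → no match
C → no match
D → match
E → no match
F → no match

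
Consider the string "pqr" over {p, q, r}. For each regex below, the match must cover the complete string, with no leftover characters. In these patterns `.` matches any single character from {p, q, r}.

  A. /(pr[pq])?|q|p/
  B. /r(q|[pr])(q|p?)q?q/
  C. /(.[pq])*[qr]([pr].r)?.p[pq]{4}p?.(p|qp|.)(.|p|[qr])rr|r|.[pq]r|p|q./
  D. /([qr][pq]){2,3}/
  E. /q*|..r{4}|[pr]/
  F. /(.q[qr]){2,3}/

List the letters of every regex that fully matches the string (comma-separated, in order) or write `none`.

C

A → no match
B → no match — must start with "r"
C → match
D → no match
E → no match
F → no match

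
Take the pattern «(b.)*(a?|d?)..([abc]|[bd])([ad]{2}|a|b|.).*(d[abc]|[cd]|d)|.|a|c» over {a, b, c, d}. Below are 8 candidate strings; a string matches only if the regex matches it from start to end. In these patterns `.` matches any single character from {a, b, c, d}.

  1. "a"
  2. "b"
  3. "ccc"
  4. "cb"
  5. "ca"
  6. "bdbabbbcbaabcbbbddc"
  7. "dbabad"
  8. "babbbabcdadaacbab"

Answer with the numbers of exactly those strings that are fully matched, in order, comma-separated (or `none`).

1 → match
2 → match
3 → no match
4 → no match
5 → no match
6 → match
7 → match
8 → no match

1, 2, 6, 7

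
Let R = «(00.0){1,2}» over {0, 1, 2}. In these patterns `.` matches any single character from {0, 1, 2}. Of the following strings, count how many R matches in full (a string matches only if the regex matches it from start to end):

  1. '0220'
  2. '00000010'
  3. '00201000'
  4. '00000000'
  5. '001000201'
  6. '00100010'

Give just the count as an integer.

1 → no match — must start with '00'
2 → match
3 → no match
4 → match
5 → no match — must end with '0'
6 → match
Total matched: 3

3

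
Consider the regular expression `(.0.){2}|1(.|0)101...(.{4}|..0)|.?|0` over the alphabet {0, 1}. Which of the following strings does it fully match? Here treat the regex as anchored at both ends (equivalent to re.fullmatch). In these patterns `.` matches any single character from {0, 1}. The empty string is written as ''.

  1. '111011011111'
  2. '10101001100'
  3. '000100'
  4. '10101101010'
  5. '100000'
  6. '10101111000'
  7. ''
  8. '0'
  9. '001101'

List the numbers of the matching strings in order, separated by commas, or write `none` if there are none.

1, 2, 3, 4, 5, 6, 7, 8, 9

1 → match
2 → match
3 → match
4 → match
5 → match
6 → match
7 → match
8 → match
9 → match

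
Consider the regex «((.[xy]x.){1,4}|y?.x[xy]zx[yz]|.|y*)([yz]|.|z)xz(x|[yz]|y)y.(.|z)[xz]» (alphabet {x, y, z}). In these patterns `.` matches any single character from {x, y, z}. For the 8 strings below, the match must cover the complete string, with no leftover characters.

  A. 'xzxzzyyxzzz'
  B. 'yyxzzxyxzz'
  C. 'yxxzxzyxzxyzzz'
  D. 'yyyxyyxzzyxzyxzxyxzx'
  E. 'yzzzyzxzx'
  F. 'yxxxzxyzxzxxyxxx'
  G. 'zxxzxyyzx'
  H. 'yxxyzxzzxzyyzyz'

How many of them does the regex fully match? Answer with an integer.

A → no match
B → no match
C → match
D → no match
E → no match
F → no match
G → match
H → match
Total matched: 3

3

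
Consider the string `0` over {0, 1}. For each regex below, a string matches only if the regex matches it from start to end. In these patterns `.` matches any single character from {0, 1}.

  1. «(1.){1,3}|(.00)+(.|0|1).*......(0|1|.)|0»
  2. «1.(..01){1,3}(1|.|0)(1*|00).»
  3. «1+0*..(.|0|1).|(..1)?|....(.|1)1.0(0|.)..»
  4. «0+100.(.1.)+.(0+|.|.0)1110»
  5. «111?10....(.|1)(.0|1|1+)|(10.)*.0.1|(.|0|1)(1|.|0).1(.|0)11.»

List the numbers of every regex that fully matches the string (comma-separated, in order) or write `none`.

1

1 → match
2 → no match — must start with `1`
3 → no match
4 → no match — must end with `1110`
5 → no match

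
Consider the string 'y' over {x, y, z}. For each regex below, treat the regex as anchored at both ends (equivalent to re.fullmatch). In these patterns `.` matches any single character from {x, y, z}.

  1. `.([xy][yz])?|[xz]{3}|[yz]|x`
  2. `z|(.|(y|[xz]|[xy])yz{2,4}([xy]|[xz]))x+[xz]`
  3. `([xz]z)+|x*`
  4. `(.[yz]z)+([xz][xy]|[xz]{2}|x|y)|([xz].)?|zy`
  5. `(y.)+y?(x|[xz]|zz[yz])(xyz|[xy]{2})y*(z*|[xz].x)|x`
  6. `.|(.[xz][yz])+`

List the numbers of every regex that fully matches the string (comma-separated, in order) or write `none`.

1, 6

1 → match
2 → no match
3 → no match
4 → no match
5 → no match
6 → match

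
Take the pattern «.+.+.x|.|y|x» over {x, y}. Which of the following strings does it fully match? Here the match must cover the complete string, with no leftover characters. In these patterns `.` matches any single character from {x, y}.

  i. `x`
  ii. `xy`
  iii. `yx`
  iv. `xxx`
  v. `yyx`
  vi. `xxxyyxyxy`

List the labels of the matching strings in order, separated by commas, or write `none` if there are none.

i. `x` → match
ii. `xy` → no match
iii. `yx` → no match
iv. `xxx` → no match
v. `yyx` → no match
vi. `xxxyyxyxy` → no match

i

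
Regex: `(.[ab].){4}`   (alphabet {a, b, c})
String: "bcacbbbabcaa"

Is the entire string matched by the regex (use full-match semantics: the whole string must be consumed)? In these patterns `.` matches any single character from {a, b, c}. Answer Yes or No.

No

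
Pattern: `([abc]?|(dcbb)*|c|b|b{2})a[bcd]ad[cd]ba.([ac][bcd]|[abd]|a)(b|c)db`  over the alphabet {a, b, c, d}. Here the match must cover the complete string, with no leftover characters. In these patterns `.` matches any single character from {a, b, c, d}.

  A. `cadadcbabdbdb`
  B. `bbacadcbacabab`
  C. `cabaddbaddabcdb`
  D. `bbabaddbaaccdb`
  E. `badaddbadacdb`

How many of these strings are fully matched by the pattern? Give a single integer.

2

A → match
B → no match — must end with `db`
C → no match
D → no match
E → match
Total matched: 2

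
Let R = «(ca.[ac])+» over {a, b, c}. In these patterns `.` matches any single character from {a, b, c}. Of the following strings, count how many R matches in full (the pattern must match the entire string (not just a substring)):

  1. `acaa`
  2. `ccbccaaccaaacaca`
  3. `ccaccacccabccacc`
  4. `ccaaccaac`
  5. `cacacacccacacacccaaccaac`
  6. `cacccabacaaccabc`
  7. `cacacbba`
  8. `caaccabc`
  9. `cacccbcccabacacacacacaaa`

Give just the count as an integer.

1 → no match — must start with `ca`
2 → no match — must start with `ca`
3 → no match — must start with `ca`
4 → no match — must start with `ca`
5 → match
6 → match
7 → no match
8 → match
9 → no match
Total matched: 3

3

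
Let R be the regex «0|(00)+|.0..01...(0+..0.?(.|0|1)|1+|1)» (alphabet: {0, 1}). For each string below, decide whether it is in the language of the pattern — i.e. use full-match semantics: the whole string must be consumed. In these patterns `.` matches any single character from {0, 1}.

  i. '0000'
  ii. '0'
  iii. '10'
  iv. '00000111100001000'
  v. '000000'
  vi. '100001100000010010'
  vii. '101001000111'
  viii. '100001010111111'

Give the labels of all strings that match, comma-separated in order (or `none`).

i. '0000' → match
ii. '0' → match
iii. '10' → no match
iv → match
v. '000000' → match
vi → match
vii. '101001000111' → match
viii → match

i, ii, iv, v, vi, vii, viii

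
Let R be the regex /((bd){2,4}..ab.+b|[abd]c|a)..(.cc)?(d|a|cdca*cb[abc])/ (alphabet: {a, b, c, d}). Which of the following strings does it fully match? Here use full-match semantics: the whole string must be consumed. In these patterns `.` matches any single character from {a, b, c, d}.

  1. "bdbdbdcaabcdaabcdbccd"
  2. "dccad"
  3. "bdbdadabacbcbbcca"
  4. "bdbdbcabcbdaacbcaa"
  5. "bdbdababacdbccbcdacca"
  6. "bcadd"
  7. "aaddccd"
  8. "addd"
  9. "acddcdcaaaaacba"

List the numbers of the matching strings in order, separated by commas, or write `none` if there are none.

1, 2, 3, 4, 5, 6, 7, 8, 9

1 → match
2 → match
3 → match
4 → match
5 → match
6 → match
7 → match
8 → match
9 → match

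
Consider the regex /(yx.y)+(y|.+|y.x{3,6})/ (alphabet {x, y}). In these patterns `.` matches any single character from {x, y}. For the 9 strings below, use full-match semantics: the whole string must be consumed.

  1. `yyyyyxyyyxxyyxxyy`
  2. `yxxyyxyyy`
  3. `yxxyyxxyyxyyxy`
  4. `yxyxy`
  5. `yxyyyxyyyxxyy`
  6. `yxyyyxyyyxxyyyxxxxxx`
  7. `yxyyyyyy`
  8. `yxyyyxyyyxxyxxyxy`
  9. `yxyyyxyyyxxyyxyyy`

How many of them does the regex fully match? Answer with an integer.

7

1 → no match — must start with `yx`
2 → match
3 → match
4 → no match
5 → match
6 → match
7 → match
8 → match
9 → match
Total matched: 7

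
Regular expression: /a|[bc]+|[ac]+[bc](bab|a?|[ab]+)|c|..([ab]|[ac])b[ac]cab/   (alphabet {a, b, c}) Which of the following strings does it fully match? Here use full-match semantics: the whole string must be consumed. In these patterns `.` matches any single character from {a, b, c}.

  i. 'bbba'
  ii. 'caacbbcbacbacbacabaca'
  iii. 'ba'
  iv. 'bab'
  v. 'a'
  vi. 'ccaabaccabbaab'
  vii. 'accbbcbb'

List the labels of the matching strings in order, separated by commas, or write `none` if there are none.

i → no match
ii → no match
iii → no match
iv → no match
v → match
vi → no match
vii → no match

v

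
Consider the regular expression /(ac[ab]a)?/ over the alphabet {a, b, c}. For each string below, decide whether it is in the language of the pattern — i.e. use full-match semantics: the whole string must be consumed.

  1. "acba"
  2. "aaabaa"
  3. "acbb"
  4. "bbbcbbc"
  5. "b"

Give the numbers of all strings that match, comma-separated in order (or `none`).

1 → match
2 → no match
3 → no match
4 → no match
5 → no match

1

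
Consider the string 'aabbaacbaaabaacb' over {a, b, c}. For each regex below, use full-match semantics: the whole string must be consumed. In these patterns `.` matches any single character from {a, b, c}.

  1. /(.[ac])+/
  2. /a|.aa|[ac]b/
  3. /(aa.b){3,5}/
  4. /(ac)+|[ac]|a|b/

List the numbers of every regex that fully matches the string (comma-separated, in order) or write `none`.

1 → no match
2 → no match
3 → match
4 → no match

3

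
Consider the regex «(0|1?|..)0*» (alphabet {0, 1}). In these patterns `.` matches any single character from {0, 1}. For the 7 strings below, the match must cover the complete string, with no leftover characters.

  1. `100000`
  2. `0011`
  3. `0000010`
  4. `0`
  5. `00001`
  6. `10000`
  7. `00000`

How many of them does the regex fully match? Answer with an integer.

1. `100000` → match
2. `0011` → no match
3. `0000010` → no match
4. `0` → match
5. `00001` → no match
6. `10000` → match
7. `00000` → match
Total matched: 4

4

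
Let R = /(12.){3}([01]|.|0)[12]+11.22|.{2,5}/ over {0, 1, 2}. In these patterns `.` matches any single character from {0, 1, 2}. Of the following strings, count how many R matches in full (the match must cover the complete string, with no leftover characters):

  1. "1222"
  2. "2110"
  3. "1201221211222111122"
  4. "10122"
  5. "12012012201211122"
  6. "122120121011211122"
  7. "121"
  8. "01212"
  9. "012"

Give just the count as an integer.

1 → match
2 → match
3 → match
4 → match
5 → match
6 → match
7 → match
8 → match
9 → match
Total matched: 9

9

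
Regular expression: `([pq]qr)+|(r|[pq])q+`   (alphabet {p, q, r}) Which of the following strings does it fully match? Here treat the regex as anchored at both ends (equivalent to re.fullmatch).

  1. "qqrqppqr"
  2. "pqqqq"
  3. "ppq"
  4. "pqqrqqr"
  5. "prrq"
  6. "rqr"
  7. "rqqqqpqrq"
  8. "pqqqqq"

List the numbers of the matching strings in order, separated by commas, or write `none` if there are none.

1 → no match
2 → match
3 → no match
4 → no match
5 → no match
6 → no match
7 → no match
8 → match

2, 8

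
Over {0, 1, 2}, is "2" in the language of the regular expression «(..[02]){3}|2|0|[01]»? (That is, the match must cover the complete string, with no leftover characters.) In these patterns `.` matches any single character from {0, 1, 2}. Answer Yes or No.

Yes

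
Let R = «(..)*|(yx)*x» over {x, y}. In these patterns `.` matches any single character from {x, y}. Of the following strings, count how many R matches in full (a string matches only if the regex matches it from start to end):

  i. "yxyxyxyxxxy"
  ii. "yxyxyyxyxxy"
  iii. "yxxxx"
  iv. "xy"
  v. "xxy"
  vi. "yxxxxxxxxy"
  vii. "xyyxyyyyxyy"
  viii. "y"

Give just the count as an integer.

2

i. "yxyxyxyxxxy" → no match
ii. "yxyxyyxyxxy" → no match
iii. "yxxxx" → no match
iv. "xy" → match
v. "xxy" → no match
vi. "yxxxxxxxxy" → match
vii. "xyyxyyyyxyy" → no match
viii. "y" → no match
Total matched: 2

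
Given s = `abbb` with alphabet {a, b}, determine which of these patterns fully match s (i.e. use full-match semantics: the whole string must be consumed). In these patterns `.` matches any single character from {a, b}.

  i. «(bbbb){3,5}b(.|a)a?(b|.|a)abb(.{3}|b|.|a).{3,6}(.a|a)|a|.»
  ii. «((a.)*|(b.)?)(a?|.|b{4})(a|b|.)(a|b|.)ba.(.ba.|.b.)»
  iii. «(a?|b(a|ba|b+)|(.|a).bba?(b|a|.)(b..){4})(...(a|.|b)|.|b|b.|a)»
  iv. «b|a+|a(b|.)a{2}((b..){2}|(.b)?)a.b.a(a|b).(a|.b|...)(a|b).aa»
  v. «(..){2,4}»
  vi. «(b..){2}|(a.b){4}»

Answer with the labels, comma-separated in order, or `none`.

iii, v

i → no match
ii → no match
iii → match
iv → no match
v → match
vi → no match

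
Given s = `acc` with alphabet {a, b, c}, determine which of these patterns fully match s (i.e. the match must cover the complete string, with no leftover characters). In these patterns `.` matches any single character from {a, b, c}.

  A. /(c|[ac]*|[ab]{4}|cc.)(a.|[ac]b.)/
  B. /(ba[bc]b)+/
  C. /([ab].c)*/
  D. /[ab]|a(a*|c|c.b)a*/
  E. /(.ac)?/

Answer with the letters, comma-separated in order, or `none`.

C

A → no match
B → no match — must start with `ba`
C → match
D → no match
E → no match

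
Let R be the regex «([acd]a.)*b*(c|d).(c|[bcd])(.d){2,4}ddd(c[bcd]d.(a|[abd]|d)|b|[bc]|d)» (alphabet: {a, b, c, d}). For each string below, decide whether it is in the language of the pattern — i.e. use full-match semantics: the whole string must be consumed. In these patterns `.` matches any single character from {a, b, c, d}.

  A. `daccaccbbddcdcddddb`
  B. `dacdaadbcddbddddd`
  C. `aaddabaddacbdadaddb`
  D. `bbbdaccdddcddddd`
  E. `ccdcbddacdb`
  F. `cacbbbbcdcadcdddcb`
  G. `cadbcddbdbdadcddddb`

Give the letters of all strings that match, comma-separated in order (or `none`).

A → match
B → match
C → no match
D → match
E. `ccdcbddacdb` → no match
F → no match
G → match

A, B, D, G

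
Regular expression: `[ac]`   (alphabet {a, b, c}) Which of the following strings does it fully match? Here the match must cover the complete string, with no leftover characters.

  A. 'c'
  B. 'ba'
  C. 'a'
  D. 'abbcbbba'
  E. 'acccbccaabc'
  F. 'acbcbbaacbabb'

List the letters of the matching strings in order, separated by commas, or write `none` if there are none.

A, C

A → match
B → no match
C → match
D → no match
E → no match
F → no match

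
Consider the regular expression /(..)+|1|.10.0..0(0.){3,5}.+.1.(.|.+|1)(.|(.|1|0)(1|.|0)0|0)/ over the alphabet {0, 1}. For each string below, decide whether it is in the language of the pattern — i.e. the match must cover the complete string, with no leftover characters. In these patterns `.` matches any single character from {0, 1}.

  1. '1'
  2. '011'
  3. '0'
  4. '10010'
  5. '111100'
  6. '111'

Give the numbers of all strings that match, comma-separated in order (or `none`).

1, 5

1 → match
2 → no match
3 → no match
4 → no match
5 → match
6 → no match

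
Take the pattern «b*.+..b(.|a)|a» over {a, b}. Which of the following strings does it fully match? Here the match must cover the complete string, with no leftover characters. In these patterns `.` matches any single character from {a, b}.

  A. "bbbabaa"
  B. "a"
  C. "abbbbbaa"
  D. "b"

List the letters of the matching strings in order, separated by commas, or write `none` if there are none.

B

A → no match
B → match
C → no match
D → no match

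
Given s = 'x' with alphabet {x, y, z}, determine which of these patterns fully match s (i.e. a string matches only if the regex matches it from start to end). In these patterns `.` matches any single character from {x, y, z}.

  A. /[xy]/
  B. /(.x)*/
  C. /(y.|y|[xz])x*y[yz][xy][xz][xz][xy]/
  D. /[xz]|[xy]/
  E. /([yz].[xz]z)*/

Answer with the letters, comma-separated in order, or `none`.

A, D

A → match
B → no match
C → no match
D → match
E → no match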